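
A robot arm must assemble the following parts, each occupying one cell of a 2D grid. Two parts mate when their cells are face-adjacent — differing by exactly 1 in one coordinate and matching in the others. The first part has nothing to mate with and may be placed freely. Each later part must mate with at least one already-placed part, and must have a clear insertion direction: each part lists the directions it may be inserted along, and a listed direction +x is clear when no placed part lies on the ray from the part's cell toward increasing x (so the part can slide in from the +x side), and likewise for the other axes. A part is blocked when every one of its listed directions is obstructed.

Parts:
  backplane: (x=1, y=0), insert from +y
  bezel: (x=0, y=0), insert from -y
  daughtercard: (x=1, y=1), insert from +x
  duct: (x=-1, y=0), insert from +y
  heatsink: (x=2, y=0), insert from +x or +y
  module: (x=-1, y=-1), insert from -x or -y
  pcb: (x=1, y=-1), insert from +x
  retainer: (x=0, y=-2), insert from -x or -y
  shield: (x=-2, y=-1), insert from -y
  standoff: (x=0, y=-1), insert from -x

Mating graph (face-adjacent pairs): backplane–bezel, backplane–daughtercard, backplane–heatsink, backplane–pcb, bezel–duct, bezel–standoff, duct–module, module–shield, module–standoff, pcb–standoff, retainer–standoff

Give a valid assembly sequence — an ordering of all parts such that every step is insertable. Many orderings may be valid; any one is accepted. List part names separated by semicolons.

1. pcb@(1, -1) [+x clear] — {pcb}
2. backplane@(1, 0) [+y clear] — {backplane, pcb}
3. daughtercard@(1, 1) [+x clear] — {backplane, daughtercard, pcb}
4. bezel@(0, 0) [-y clear] — {backplane, bezel, daughtercard, pcb}
5. heatsink@(2, 0) [+x clear] — {backplane, bezel, daughtercard, heatsink, pcb}
6. standoff@(0, -1) [-x clear] — {backplane, bezel, daughtercard, heatsink, pcb, standoff}
7. retainer@(0, -2) [-x clear] — {backplane, bezel, daughtercard, heatsink, pcb, retainer, standoff}
8. module@(-1, -1) [-x clear] — {backplane, bezel, daughtercard, heatsink, module, pcb, retainer, standoff}
9. shield@(-2, -1) [-y clear] — {backplane, bezel, daughtercard, heatsink, module, pcb, retainer, shield, standoff}
10. duct@(-1, 0) [+y clear] — {backplane, bezel, daughtercard, duct, heatsink, module, pcb, retainer, shield, standoff}

pcb; backplane; daughtercard; bezel; heatsink; standoff; retainer; module; shield; duct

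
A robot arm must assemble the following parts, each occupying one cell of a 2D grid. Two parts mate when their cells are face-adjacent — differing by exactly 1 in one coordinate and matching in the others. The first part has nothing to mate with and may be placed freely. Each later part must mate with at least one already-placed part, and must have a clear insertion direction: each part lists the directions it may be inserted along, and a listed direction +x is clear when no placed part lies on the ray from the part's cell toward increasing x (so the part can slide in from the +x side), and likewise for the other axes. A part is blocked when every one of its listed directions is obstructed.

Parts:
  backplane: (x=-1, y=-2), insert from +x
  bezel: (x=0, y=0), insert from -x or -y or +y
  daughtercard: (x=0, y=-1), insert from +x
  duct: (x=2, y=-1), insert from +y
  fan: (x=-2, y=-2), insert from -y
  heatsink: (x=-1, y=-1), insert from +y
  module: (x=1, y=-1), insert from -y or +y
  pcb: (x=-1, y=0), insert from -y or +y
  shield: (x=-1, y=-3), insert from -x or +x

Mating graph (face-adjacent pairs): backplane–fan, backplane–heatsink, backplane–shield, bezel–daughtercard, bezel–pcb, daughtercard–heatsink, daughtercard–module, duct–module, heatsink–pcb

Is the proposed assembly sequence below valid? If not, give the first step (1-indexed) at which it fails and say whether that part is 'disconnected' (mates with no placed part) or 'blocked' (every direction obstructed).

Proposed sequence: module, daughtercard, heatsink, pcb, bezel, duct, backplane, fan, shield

Invalid at step 2 (blocked)

1. module@(1, -1) [-y clear] — {module}
2. daughtercard@(0, -1) — +x all obstructed ⇒ blocked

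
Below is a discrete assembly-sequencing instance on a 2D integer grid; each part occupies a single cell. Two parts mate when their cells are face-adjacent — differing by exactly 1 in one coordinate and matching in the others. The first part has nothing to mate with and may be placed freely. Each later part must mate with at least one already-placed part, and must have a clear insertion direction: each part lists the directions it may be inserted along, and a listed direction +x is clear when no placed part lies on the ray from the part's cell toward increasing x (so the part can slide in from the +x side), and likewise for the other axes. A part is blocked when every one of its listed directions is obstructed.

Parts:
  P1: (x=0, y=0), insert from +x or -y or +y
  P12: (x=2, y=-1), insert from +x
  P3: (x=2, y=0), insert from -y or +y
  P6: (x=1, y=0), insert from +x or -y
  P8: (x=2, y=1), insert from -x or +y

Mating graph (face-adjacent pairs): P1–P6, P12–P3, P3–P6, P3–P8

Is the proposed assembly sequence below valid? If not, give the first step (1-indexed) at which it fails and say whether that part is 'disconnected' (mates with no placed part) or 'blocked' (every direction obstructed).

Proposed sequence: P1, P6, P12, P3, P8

Invalid at step 3 (disconnected)

1. P1@(0, 0) [+x clear] — {P1}
2. P6@(1, 0) [+x clear] — {P1, P6}
3. P12@(2, -1) — no placed neighbour ⇒ disconnected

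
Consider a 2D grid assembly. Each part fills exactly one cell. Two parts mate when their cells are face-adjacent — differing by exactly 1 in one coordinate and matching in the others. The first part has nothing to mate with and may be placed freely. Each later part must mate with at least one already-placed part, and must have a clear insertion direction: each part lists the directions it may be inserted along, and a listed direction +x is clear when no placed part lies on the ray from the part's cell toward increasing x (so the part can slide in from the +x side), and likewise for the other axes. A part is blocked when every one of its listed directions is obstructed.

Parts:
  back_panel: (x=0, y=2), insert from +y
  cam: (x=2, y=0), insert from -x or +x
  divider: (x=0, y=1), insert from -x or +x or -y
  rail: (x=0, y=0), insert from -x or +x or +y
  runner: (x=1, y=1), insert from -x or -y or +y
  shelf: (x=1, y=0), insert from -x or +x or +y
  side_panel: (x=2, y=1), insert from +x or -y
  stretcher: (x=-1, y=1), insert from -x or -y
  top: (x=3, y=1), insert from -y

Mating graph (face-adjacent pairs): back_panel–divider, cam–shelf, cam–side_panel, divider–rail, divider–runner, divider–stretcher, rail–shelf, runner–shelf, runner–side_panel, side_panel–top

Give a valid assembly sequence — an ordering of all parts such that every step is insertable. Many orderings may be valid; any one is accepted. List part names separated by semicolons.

1. back_panel@(0, 2) [+y clear] — {back_panel}
2. divider@(0, 1) [-x clear] — {back_panel, divider}
3. rail@(0, 0) [-x clear] — {back_panel, divider, rail}
4. runner@(1, 1) [-y clear] — {back_panel, divider, rail, runner}
5. side_panel@(2, 1) [+x clear] — {back_panel, divider, rail, runner, side_panel}
6. shelf@(1, 0) [+x clear] — {back_panel, divider, rail, runner, shelf, side_panel}
7. cam@(2, 0) [+x clear] — {back_panel, cam, divider, rail, runner, shelf, side_panel}
8. stretcher@(-1, 1) [-x clear] — {back_panel, cam, divider, rail, runner, shelf, side_panel, stretcher}
9. top@(3, 1) [-y clear] — {back_panel, cam, divider, rail, runner, shelf, side_panel, stretcher, top}

back_panel; divider; rail; runner; side_panel; shelf; cam; stretcher; top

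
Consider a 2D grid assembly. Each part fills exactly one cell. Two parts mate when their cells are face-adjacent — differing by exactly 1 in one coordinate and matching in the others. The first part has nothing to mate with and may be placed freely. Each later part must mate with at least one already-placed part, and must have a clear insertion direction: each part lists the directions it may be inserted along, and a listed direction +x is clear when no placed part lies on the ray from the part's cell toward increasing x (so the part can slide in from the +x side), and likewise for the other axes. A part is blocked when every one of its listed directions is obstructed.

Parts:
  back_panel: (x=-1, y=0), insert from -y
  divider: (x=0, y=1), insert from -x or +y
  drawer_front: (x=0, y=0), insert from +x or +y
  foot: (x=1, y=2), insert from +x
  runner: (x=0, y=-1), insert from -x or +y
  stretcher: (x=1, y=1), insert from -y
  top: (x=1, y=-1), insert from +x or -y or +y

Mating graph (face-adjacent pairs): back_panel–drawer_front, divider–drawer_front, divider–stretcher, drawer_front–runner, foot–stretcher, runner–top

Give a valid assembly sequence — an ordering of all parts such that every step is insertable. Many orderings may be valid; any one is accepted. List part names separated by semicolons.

1. back_panel@(-1, 0) [-y clear] — {back_panel}
2. drawer_front@(0, 0) [+x clear] — {back_panel, drawer_front}
3. divider@(0, 1) [-x clear] — {back_panel, divider, drawer_front}
4. runner@(0, -1) [-x clear] — {back_panel, divider, drawer_front, runner}
5. stretcher@(1, 1) [-y clear] — {back_panel, divider, drawer_front, runner, stretcher}
6. foot@(1, 2) [+x clear] — {back_panel, divider, drawer_front, foot, runner, stretcher}
7. top@(1, -1) [+x clear] — {back_panel, divider, drawer_front, foot, runner, stretcher, top}

back_panel; drawer_front; divider; runner; stretcher; foot; top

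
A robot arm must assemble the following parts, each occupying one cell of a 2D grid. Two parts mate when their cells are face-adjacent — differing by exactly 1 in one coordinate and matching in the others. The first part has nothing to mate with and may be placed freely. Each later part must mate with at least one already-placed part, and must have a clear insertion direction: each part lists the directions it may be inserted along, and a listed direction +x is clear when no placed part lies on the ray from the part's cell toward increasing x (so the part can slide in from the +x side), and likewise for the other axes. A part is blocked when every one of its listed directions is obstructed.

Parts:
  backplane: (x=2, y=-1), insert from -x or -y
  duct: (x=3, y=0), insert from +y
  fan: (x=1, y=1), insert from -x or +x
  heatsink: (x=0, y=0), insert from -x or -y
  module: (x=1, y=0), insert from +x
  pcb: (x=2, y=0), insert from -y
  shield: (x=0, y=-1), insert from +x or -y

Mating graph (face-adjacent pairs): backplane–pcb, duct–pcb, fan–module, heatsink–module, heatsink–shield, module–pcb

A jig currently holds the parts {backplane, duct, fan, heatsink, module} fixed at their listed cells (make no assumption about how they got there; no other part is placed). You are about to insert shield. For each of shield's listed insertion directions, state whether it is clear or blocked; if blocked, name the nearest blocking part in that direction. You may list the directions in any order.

+x: blocked by backplane; -y: clear

+x: nearest on ray is backplane@(2, -1) ⇒ blocked
-y: ray from shield(0, -1) has no placed part ⇒ clear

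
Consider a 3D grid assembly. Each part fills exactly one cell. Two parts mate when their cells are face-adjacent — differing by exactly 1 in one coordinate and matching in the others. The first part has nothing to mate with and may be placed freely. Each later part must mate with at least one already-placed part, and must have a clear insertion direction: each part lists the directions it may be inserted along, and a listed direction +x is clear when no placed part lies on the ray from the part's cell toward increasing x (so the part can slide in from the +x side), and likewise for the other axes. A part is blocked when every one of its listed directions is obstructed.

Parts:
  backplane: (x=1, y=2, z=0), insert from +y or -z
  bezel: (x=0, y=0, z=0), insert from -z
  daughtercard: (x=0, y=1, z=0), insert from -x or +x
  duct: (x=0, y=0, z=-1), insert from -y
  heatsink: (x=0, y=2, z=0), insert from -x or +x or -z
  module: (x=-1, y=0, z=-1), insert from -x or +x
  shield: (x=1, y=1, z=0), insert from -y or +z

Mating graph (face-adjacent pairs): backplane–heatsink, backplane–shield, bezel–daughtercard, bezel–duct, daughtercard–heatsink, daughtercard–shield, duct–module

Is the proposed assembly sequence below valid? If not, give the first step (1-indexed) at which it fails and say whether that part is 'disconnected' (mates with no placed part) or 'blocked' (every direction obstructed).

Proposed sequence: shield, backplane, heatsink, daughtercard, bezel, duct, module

Valid

1. shield@(1, 1, 0) [-y clear] — {shield}
2. backplane@(1, 2, 0) [+y clear] — {backplane, shield}
3. heatsink@(0, 2, 0) [-x clear] — {backplane, heatsink, shield}
4. daughtercard@(0, 1, 0) [-x clear] — {backplane, daughtercard, heatsink, shield}
5. bezel@(0, 0, 0) [-z clear] — {backplane, bezel, daughtercard, heatsink, shield}
6. duct@(0, 0, -1) [-y clear] — {backplane, bezel, daughtercard, duct, heatsink, shield}
7. module@(-1, 0, -1) [-x clear] — {backplane, bezel, daughtercard, duct, heatsink, module, shield}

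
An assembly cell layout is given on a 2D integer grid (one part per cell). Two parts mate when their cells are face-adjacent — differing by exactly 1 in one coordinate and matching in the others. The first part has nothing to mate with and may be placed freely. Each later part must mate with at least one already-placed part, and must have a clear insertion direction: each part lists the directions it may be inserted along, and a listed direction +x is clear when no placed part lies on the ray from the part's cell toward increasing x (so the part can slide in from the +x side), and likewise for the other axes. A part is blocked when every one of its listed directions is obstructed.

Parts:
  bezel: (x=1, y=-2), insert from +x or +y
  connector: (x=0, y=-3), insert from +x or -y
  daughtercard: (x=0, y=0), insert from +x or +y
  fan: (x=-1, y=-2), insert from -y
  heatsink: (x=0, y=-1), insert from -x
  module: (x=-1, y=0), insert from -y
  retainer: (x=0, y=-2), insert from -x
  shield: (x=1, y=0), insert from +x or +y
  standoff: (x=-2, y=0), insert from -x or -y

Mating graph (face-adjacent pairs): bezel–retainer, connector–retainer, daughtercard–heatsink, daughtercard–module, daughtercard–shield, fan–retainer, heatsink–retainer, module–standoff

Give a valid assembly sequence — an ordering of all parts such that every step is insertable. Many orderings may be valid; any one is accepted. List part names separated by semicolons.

connector; retainer; bezel; heatsink; daughtercard; module; shield; fan; standoff

1. connector@(0, -3) [+x clear] — {connector}
2. retainer@(0, -2) [-x clear] — {connector, retainer}
3. bezel@(1, -2) [+x clear] — {bezel, connector, retainer}
4. heatsink@(0, -1) [-x clear] — {bezel, connector, heatsink, retainer}
5. daughtercard@(0, 0) [+x clear] — {bezel, connector, daughtercard, heatsink, retainer}
6. module@(-1, 0) [-y clear] — {bezel, connector, daughtercard, heatsink, module, retainer}
7. shield@(1, 0) [+x clear] — {bezel, connector, daughtercard, heatsink, module, retainer, shield}
8. fan@(-1, -2) [-y clear] — {bezel, connector, daughtercard, fan, heatsink, module, retainer, shield}
9. standoff@(-2, 0) [-x clear] — {bezel, connector, daughtercard, fan, heatsink, module, retainer, shield, standoff}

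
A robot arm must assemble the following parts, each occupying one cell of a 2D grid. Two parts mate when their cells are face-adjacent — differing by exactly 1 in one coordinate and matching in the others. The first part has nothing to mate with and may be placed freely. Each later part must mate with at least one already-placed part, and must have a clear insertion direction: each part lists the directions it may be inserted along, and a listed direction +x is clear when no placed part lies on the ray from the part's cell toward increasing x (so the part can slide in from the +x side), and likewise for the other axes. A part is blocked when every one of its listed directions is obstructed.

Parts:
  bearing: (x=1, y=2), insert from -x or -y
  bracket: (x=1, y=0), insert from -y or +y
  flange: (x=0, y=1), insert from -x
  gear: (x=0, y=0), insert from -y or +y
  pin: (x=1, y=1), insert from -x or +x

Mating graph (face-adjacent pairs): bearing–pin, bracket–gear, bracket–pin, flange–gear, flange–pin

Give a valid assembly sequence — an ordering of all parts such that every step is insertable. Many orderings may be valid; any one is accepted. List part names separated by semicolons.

1. flange@(0, 1) [-x clear] — {flange}
2. pin@(1, 1) [+x clear] — {flange, pin}
3. bearing@(1, 2) [-x clear] — {bearing, flange, pin}
4. bracket@(1, 0) [-y clear] — {bearing, bracket, flange, pin}
5. gear@(0, 0) [-y clear] — {bearing, bracket, flange, gear, pin}

flange; pin; bearing; bracket; gear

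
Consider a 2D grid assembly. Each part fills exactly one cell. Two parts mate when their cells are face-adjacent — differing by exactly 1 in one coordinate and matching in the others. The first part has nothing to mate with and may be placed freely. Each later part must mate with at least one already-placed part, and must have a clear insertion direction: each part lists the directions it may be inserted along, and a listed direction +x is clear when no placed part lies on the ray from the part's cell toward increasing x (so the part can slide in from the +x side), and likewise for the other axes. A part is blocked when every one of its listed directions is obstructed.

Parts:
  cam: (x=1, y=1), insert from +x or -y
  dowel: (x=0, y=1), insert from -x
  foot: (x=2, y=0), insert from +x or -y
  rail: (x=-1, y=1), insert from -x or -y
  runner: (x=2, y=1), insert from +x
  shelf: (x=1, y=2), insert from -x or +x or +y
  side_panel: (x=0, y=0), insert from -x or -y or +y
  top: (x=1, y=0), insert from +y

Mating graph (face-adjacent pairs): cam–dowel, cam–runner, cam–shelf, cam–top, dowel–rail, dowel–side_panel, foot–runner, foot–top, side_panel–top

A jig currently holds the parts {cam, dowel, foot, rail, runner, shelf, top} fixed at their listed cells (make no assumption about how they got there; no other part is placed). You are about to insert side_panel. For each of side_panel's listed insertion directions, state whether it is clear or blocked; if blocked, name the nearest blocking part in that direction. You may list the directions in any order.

+y: blocked by dowel; -x: clear; -y: clear

-x: ray from side_panel(0, 0) has no placed part ⇒ clear
-y: ray from side_panel(0, 0) has no placed part ⇒ clear
+y: nearest on ray is dowel@(0, 1) ⇒ blocked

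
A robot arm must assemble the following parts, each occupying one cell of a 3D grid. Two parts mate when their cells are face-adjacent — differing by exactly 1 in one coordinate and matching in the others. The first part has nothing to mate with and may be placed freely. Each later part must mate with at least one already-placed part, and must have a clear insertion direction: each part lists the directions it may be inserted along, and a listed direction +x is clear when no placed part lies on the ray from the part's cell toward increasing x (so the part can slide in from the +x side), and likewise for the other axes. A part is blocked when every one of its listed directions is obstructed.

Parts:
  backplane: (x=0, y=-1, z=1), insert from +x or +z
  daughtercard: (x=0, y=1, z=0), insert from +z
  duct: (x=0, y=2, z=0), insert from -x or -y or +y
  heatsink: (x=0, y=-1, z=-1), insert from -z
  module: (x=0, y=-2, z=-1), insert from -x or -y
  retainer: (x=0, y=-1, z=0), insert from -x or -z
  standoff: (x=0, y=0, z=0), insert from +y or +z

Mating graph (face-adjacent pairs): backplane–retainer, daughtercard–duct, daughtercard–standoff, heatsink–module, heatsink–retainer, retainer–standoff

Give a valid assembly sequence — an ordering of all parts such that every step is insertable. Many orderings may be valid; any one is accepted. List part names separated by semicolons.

module; heatsink; retainer; standoff; backplane; daughtercard; duct

1. module@(0, -2, -1) [-x clear] — {module}
2. heatsink@(0, -1, -1) [-z clear] — {heatsink, module}
3. retainer@(0, -1, 0) [-x clear] — {heatsink, module, retainer}
4. standoff@(0, 0, 0) [+y clear] — {heatsink, module, retainer, standoff}
5. backplane@(0, -1, 1) [+x clear] — {backplane, heatsink, module, retainer, standoff}
6. daughtercard@(0, 1, 0) [+z clear] — {backplane, daughtercard, heatsink, module, retainer, standoff}
7. duct@(0, 2, 0) [-x clear] — {backplane, daughtercard, duct, heatsink, module, retainer, standoff}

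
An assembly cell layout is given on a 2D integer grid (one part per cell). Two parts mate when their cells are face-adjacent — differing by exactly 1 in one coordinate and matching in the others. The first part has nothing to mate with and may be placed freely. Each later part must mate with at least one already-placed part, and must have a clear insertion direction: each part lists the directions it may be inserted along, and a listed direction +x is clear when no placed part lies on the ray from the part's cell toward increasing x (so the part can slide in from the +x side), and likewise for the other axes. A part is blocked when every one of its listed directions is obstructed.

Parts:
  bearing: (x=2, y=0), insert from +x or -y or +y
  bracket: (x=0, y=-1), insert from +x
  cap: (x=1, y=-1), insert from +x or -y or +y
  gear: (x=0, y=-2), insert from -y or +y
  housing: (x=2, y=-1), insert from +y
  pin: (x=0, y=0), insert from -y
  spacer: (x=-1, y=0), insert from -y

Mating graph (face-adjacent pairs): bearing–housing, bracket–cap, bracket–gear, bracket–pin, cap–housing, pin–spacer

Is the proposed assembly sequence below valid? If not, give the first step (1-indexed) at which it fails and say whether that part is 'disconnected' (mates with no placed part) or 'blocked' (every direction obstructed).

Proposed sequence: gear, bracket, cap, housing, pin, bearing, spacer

1. gear@(0, -2) [-y clear] — {gear}
2. bracket@(0, -1) [+x clear] — {bracket, gear}
3. cap@(1, -1) [+x clear] — {bracket, cap, gear}
4. housing@(2, -1) [+y clear] — {bracket, cap, gear, housing}
5. pin@(0, 0) — -y all obstructed ⇒ blocked

Invalid at step 5 (blocked)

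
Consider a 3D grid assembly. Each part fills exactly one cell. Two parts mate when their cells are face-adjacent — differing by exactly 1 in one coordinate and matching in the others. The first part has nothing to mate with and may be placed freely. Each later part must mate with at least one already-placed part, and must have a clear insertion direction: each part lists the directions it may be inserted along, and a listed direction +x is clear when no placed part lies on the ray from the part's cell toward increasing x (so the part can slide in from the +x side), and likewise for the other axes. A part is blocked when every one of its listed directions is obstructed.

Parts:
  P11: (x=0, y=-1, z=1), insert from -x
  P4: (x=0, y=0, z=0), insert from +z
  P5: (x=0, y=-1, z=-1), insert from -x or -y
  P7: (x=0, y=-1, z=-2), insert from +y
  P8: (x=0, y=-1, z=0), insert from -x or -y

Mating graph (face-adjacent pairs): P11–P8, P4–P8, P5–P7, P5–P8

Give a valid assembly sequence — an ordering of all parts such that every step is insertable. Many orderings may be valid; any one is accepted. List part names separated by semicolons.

1. P4@(0, 0, 0) [+z clear] — {P4}
2. P8@(0, -1, 0) [-x clear] — {P4, P8}
3. P11@(0, -1, 1) [-x clear] — {P11, P4, P8}
4. P5@(0, -1, -1) [-x clear] — {P11, P4, P5, P8}
5. P7@(0, -1, -2) [+y clear] — {P11, P4, P5, P7, P8}

P4; P8; P11; P5; P7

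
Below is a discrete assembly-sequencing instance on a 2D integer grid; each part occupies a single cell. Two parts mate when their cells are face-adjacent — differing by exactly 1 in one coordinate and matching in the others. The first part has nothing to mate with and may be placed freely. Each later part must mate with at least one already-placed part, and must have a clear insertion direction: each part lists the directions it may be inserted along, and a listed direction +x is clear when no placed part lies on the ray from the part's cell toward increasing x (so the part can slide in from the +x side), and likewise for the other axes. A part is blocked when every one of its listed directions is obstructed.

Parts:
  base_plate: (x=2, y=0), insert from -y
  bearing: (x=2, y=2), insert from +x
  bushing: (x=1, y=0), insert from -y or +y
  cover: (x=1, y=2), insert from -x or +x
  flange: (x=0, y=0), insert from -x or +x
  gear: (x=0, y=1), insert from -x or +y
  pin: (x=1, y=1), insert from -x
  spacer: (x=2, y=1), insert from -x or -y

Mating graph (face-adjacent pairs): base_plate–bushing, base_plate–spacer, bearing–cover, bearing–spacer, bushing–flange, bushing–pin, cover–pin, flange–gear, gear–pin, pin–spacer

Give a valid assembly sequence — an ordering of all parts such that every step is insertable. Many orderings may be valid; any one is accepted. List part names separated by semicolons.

1. bushing@(1, 0) [-y clear] — {bushing}
2. pin@(1, 1) [-x clear] — {bushing, pin}
3. cover@(1, 2) [-x clear] — {bushing, cover, pin}
4. bearing@(2, 2) [+x clear] — {bearing, bushing, cover, pin}
5. gear@(0, 1) [-x clear] — {bearing, bushing, cover, gear, pin}
6. spacer@(2, 1) [-y clear] — {bearing, bushing, cover, gear, pin, spacer}
7. base_plate@(2, 0) [-y clear] — {base_plate, bearing, bushing, cover, gear, pin, spacer}
8. flange@(0, 0) [-x clear] — {base_plate, bearing, bushing, cover, flange, gear, pin, spacer}

bushing; pin; cover; bearing; gear; spacer; base_plate; flange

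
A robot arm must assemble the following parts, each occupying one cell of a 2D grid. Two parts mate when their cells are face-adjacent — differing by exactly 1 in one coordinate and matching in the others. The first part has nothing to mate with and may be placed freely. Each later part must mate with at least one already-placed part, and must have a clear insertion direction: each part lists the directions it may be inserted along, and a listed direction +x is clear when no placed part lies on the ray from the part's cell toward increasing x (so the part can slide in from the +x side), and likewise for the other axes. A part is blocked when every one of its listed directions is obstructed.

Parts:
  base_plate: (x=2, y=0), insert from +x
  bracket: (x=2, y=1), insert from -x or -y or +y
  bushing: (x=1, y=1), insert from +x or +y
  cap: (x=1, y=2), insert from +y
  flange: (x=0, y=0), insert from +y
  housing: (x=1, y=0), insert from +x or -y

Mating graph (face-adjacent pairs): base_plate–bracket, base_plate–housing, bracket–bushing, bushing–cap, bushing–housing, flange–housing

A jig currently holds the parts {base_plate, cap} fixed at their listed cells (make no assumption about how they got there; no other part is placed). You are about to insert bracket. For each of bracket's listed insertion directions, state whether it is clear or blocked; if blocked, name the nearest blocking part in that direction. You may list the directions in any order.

-x: ray from bracket(2, 1) has no placed part ⇒ clear
-y: nearest on ray is base_plate@(2, 0) ⇒ blocked
+y: ray from bracket(2, 1) has no placed part ⇒ clear

+y: clear; -x: clear; -y: blocked by base_plate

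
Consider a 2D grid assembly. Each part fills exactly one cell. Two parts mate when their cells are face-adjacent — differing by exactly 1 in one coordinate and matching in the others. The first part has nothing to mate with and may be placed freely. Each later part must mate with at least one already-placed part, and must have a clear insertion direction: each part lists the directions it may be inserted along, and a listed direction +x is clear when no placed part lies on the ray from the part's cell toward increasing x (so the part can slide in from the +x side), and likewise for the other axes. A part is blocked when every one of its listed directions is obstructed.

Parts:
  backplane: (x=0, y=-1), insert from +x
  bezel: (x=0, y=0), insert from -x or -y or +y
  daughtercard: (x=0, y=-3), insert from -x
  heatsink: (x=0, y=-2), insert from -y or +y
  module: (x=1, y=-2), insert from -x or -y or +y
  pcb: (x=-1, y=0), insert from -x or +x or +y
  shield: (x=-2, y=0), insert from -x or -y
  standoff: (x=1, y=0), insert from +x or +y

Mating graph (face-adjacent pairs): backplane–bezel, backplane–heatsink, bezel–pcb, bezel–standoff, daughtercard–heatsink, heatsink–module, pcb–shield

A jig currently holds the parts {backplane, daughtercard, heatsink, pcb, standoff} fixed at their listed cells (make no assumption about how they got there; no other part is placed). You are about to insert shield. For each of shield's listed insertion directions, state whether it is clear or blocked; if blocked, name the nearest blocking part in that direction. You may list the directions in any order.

-x: ray from shield(-2, 0) has no placed part ⇒ clear
-y: ray from shield(-2, 0) has no placed part ⇒ clear

-x: clear; -y: clear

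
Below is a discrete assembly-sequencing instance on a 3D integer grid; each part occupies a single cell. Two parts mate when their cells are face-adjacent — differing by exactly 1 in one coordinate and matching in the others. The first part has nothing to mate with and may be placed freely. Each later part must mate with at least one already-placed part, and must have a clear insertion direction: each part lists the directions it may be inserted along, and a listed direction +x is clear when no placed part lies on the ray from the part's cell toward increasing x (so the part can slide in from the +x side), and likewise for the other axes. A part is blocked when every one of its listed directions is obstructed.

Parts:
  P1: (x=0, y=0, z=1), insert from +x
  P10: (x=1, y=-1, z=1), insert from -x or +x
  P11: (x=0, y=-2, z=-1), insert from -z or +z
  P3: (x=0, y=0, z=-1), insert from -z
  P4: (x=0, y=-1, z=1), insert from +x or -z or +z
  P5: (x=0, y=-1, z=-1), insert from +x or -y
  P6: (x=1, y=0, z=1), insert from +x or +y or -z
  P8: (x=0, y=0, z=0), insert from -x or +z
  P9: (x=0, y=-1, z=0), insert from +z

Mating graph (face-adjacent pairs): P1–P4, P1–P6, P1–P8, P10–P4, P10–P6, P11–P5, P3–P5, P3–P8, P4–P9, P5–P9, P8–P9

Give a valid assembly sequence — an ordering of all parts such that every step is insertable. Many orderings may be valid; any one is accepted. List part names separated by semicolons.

1. P1@(0, 0, 1) [+x clear] — {P1}
2. P6@(1, 0, 1) [+x clear] — {P1, P6}
3. P8@(0, 0, 0) [-x clear] — {P1, P6, P8}
4. P3@(0, 0, -1) [-z clear] — {P1, P3, P6, P8}
5. P5@(0, -1, -1) [+x clear] — {P1, P3, P5, P6, P8}
6. P9@(0, -1, 0) [+z clear] — {P1, P3, P5, P6, P8, P9}
7. P4@(0, -1, 1) [+x clear] — {P1, P3, P4, P5, P6, P8, P9}
8. P11@(0, -2, -1) [-z clear] — {P1, P11, P3, P4, P5, P6, P8, P9}
9. P10@(1, -1, 1) [+x clear] — {P1, P10, P11, P3, P4, P5, P6, P8, P9}

P1; P6; P8; P3; P5; P9; P4; P11; P10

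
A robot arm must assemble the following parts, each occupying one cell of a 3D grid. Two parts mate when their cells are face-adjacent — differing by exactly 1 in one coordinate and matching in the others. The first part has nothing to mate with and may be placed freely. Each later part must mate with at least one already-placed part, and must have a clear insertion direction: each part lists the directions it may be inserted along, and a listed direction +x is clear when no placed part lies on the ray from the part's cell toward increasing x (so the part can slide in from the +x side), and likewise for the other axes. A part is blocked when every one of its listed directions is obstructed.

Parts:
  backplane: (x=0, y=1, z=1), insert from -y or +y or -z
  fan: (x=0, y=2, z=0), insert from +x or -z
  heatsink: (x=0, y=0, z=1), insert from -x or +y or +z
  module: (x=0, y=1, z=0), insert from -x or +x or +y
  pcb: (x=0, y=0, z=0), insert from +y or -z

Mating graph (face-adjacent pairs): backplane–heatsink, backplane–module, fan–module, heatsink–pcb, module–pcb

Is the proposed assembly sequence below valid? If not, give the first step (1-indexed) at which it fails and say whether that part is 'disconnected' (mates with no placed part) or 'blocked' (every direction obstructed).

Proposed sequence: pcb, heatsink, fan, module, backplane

1. pcb@(0, 0, 0) [+y clear] — {pcb}
2. heatsink@(0, 0, 1) [-x clear] — {heatsink, pcb}
3. fan@(0, 2, 0) — no placed neighbour ⇒ disconnected

Invalid at step 3 (disconnected)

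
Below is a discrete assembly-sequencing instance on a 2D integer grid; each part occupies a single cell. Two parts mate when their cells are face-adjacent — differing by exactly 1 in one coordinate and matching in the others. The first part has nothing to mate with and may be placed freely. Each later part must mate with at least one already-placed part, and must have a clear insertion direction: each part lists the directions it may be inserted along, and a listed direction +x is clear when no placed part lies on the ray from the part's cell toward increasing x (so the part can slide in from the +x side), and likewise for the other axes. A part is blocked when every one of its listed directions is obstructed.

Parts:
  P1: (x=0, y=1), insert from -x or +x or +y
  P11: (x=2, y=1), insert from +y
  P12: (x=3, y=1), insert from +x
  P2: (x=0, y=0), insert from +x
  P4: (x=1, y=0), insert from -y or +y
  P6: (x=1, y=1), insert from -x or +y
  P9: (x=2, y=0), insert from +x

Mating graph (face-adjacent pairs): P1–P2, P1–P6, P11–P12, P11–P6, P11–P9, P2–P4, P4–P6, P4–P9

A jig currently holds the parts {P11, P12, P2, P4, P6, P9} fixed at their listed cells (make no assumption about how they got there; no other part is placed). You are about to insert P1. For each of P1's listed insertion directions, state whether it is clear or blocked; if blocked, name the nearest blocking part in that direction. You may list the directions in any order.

-x: ray from P1(0, 1) has no placed part ⇒ clear
+x: nearest on ray is P6@(1, 1) ⇒ blocked
+y: ray from P1(0, 1) has no placed part ⇒ clear

+x: blocked by P6; +y: clear; -x: clear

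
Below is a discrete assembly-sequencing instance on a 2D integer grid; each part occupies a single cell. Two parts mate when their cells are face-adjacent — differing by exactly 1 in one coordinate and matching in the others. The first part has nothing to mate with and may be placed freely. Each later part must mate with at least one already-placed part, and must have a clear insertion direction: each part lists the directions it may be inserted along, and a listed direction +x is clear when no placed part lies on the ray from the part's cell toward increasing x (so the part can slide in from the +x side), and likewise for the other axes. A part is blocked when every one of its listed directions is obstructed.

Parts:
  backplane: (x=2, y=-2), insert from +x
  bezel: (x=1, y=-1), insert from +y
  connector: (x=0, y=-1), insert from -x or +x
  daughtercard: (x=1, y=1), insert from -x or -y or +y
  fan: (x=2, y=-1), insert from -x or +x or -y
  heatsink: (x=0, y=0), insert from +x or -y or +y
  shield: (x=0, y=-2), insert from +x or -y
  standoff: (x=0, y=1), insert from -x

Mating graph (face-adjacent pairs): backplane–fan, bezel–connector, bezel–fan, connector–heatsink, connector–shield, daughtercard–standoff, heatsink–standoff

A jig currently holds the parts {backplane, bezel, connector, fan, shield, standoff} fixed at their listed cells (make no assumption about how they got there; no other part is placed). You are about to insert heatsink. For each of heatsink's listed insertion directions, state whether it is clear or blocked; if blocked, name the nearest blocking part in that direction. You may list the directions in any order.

+x: ray from heatsink(0, 0) has no placed part ⇒ clear
-y: nearest on ray is connector@(0, -1) ⇒ blocked
+y: nearest on ray is standoff@(0, 1) ⇒ blocked

+x: clear; +y: blocked by standoff; -y: blocked by connector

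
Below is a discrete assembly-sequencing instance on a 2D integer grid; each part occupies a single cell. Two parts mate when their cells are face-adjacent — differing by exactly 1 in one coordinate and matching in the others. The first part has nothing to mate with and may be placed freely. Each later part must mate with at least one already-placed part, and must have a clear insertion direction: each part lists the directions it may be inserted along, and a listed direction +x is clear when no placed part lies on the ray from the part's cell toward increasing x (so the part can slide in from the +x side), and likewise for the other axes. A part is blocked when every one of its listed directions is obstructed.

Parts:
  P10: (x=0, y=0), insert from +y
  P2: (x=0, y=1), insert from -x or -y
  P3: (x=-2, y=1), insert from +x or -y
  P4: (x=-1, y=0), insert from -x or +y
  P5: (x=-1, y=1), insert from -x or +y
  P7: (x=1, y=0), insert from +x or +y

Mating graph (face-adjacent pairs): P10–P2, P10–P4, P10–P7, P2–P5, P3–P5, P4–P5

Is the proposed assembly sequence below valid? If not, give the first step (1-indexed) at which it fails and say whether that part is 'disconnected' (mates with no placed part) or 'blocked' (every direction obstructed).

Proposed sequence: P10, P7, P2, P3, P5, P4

Invalid at step 4 (disconnected)

1. P10@(0, 0) [+y clear] — {P10}
2. P7@(1, 0) [+x clear] — {P10, P7}
3. P2@(0, 1) [-x clear] — {P10, P2, P7}
4. P3@(-2, 1) — no placed neighbour ⇒ disconnected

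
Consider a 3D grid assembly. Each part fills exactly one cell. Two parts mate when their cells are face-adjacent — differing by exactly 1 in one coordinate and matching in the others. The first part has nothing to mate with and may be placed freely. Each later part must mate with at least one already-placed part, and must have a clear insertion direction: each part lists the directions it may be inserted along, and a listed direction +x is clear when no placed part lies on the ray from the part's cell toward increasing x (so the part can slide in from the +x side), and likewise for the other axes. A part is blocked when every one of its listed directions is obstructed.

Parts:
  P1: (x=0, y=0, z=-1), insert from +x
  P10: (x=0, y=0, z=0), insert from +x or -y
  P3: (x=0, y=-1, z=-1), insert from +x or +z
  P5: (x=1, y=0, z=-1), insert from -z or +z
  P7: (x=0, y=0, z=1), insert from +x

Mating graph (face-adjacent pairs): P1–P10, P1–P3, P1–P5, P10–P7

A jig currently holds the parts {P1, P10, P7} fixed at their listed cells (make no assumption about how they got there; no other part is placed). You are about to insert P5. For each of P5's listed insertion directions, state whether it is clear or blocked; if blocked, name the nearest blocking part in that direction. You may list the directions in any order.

-z: ray from P5(1, 0, -1) has no placed part ⇒ clear
+z: ray from P5(1, 0, -1) has no placed part ⇒ clear

+z: clear; -z: clear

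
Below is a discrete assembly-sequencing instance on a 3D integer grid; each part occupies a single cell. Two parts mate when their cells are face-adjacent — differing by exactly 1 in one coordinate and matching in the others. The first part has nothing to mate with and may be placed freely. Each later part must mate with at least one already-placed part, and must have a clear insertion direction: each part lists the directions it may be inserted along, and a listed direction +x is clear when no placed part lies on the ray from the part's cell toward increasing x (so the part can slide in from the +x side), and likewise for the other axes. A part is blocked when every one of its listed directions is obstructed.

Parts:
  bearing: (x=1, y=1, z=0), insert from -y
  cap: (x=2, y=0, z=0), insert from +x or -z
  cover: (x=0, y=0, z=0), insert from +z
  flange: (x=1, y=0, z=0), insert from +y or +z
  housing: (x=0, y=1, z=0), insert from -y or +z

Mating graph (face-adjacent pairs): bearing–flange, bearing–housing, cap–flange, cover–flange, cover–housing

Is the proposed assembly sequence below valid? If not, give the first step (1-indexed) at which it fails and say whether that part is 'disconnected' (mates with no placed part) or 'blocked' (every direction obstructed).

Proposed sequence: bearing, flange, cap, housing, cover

Valid

1. bearing@(1, 1, 0) [-y clear] — {bearing}
2. flange@(1, 0, 0) [+z clear] — {bearing, flange}
3. cap@(2, 0, 0) [+x clear] — {bearing, cap, flange}
4. housing@(0, 1, 0) [-y clear] — {bearing, cap, flange, housing}
5. cover@(0, 0, 0) [+z clear] — {bearing, cap, cover, flange, housing}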